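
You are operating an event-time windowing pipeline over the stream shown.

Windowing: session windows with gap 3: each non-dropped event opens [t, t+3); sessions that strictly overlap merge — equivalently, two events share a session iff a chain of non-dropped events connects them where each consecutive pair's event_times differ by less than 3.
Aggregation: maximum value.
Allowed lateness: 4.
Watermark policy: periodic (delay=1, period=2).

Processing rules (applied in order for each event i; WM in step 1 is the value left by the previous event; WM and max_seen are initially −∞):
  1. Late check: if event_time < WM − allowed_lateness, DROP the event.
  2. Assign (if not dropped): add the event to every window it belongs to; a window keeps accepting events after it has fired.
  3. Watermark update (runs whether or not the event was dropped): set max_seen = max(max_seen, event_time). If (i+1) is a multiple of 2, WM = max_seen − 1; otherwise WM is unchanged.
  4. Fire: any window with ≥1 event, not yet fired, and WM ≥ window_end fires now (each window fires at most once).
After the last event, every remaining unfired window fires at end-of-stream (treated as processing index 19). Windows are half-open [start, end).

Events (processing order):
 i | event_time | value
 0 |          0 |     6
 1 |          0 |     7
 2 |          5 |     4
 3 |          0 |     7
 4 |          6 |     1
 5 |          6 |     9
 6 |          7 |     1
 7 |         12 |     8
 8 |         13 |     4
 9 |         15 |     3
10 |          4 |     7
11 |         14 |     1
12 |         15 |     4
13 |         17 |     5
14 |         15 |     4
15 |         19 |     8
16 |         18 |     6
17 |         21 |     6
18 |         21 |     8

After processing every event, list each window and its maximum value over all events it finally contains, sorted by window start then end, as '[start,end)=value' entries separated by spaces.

[0,3)=7 [5,10)=9 [12,24)=8

i=0 t=0 v=6: → [0,3); WM=−∞
i=1 t=0 v=7: → [0,3); WM=-1
i=2 t=5 v=4: → [5,8); WM=-1
i=3 t=0 v=7: → [0,3); WM=4
i=4 t=6 v=1: → [5,9); WM=4
i=5 t=6 v=9: → [5,9); WM=5
i=6 t=7 v=1: → [5,10); WM=5
i=7 t=12 v=8: → [12,15); WM=11
i=8 t=13 v=4: → [12,16); WM=11
i=9 t=15 v=3: → [12,18); WM=14
i=10 t=4 v=7: DROP (t<14-4); WM=14
i=11 t=14 v=1: → [12,18); WM=14
i=12 t=15 v=4: → [12,18); WM=14
i=13 t=17 v=5: → [12,20); WM=16
i=14 t=15 v=4: → [12,20); WM=16
i=15 t=19 v=8: → [12,22); WM=18
i=16 t=18 v=6: → [12,22); WM=18
i=17 t=21 v=6: → [12,24); WM=20
i=18 t=21 v=8: → [12,24); WM=20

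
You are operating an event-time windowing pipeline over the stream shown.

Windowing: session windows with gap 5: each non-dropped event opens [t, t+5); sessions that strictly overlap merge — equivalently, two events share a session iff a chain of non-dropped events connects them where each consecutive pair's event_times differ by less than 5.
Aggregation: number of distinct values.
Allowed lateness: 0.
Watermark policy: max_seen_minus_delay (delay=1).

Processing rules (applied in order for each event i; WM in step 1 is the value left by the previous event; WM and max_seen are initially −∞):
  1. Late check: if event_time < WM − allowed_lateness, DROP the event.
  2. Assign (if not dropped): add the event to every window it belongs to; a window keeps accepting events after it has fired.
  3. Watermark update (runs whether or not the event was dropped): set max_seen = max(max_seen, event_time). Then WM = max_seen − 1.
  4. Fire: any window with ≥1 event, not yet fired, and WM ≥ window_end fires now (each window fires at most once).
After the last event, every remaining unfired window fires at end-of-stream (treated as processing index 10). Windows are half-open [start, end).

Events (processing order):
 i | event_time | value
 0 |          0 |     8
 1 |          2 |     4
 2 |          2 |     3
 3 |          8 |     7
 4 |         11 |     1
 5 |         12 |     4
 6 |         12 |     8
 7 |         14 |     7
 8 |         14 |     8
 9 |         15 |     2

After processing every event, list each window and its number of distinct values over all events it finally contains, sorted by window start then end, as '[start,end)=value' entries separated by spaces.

[0,7)=3 [8,20)=5

i=0 t=0 v=8: → [0,5); WM=-1
i=1 t=2 v=4: → [0,7); WM=1
i=2 t=2 v=3: → [0,7); WM=1
i=3 t=8 v=7: → [8,13); WM=7
i=4 t=11 v=1: → [8,16); WM=10
i=5 t=12 v=4: → [8,17); WM=11
i=6 t=12 v=8: → [8,17); WM=11
i=7 t=14 v=7: → [8,19); WM=13
i=8 t=14 v=8: → [8,19); WM=13
i=9 t=15 v=2: → [8,20); WM=14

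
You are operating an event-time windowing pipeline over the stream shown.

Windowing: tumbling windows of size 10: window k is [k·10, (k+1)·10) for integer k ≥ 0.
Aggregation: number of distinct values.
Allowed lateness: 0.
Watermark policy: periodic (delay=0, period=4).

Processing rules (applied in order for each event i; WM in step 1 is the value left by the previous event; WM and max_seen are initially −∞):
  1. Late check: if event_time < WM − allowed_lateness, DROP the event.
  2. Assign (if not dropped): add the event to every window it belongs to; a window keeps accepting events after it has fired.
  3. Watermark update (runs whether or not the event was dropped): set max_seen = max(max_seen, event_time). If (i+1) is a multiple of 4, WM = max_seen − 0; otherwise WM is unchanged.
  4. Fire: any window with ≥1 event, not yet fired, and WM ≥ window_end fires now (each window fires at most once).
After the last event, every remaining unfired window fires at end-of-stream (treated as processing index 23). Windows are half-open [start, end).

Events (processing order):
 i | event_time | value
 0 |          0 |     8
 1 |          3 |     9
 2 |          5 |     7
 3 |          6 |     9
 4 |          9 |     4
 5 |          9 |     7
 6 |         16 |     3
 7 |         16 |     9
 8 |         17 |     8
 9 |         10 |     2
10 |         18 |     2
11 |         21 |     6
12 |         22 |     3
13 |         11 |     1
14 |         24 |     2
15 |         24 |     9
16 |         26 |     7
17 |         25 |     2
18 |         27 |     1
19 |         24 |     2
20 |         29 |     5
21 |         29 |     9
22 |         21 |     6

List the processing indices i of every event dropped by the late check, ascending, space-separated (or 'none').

i=0 t=0 v=8: → [0,10); WM=−∞
i=1 t=3 v=9: → [0,10); WM=−∞
i=2 t=5 v=7: → [0,10); WM=−∞
i=3 t=6 v=9: → [0,10); WM=6
i=4 t=9 v=4: → [0,10); WM=6
i=5 t=9 v=7: → [0,10); WM=6
i=6 t=16 v=3: → [10,20); WM=6
i=7 t=16 v=9: → [10,20); WM=16; [0,10) fires=4
i=8 t=17 v=8: → [10,20); WM=16
i=9 t=10 v=2: DROP (t<16-0); WM=16
i=10 t=18 v=2: → [10,20); WM=16
i=11 t=21 v=6: → [20,30); WM=21; [10,20) fires=4
i=12 t=22 v=3: → [20,30); WM=21
i=13 t=11 v=1: DROP (t<21-0); WM=21
i=14 t=24 v=2: → [20,30); WM=21
i=15 t=24 v=9: → [20,30); WM=24
i=16 t=26 v=7: → [20,30); WM=24
i=17 t=25 v=2: → [20,30); WM=24
i=18 t=27 v=1: → [20,30); WM=24
i=19 t=24 v=2: → [20,30); WM=27
i=20 t=29 v=5: → [20,30); WM=27
i=21 t=29 v=9: → [20,30); WM=27
i=22 t=21 v=6: DROP (t<27-0); WM=27

9 13 22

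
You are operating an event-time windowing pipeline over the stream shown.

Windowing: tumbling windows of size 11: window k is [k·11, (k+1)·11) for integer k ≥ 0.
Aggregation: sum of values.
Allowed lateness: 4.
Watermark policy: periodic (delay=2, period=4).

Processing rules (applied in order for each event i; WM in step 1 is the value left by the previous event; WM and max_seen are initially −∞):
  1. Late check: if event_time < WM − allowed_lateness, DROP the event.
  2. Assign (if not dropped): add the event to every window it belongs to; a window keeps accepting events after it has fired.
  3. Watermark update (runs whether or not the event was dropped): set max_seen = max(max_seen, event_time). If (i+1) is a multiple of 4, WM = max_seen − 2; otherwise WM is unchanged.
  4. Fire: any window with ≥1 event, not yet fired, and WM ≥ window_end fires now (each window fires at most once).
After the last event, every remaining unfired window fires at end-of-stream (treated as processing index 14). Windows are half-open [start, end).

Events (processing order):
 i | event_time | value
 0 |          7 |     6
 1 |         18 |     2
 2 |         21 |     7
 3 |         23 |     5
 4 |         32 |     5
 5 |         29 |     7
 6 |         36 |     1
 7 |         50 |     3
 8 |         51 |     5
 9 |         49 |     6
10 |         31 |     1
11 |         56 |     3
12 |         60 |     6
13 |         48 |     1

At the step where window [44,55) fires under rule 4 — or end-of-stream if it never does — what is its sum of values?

14

i=0 t=7 v=6: → [0,11); WM=−∞
i=1 t=18 v=2: → [11,22); WM=−∞
i=2 t=21 v=7: → [11,22); WM=−∞
i=3 t=23 v=5: → [22,33); WM=21; [0,11) fires=6
i=4 t=32 v=5: → [22,33); WM=21
i=5 t=29 v=7: → [22,33); WM=21
i=6 t=36 v=1: → [33,44); WM=21
i=7 t=50 v=3: → [44,55); WM=48; [11,22) fires=9 [22,33) fires=17 [33,44) fires=1
i=8 t=51 v=5: → [44,55); WM=48
i=9 t=49 v=6: → [44,55); WM=48
i=10 t=31 v=1: DROP (t<48-4); WM=48
i=11 t=56 v=3: → [55,66); WM=54
i=12 t=60 v=6: → [55,66); WM=54
i=13 t=48 v=1: DROP (t<54-4); WM=54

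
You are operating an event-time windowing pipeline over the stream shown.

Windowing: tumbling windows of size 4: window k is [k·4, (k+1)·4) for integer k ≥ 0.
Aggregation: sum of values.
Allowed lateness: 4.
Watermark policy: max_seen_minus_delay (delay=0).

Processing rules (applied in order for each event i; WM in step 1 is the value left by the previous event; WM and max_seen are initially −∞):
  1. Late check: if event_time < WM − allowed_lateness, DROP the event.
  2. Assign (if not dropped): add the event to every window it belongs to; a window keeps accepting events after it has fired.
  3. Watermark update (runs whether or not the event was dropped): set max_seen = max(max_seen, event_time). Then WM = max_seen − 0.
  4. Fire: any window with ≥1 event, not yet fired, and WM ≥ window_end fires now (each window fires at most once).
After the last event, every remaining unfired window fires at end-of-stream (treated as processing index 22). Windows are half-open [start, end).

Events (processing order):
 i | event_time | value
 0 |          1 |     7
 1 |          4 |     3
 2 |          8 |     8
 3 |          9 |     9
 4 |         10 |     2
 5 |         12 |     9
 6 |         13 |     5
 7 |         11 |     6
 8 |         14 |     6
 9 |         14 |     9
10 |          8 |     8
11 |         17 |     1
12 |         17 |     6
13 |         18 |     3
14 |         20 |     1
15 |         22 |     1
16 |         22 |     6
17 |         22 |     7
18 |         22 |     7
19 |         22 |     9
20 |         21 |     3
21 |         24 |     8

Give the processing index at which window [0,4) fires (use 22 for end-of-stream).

1

i=0 t=1 v=7: → [0,4); WM=1
i=1 t=4 v=3: → [4,8); WM=4; [0,4) fires=7
i=2 t=8 v=8: → [8,12); WM=8; [4,8) fires=3
i=3 t=9 v=9: → [8,12); WM=9
i=4 t=10 v=2: → [8,12); WM=10
i=5 t=12 v=9: → [12,16); WM=12; [8,12) fires=19
i=6 t=13 v=5: → [12,16); WM=13
i=7 t=11 v=6: → [8,12); WM=13
i=8 t=14 v=6: → [12,16); WM=14
i=9 t=14 v=9: → [12,16); WM=14
i=10 t=8 v=8: DROP (t<14-4); WM=14
i=11 t=17 v=1: → [16,20); WM=17; [12,16) fires=29
i=12 t=17 v=6: → [16,20); WM=17
i=13 t=18 v=3: → [16,20); WM=18
i=14 t=20 v=1: → [20,24); WM=20; [16,20) fires=10
i=15 t=22 v=1: → [20,24); WM=22
i=16 t=22 v=6: → [20,24); WM=22
i=17 t=22 v=7: → [20,24); WM=22
i=18 t=22 v=7: → [20,24); WM=22
i=19 t=22 v=9: → [20,24); WM=22
i=20 t=21 v=3: → [20,24); WM=22
i=21 t=24 v=8: → [24,28); WM=24; [20,24) fires=34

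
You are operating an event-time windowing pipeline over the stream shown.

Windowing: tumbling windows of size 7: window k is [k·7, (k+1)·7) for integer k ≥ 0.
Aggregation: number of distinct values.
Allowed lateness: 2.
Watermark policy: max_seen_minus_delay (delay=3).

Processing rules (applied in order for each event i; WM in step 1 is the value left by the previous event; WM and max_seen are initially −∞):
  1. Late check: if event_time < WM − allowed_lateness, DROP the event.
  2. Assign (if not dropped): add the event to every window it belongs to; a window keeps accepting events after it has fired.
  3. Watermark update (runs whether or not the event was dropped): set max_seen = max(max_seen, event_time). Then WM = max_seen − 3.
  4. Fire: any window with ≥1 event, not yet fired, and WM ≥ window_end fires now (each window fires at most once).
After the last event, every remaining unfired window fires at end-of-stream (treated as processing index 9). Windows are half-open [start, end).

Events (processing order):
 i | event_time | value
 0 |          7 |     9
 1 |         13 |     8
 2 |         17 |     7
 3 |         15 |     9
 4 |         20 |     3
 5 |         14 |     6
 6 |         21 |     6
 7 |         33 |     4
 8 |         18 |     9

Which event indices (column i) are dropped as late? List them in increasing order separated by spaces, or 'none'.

5 8

i=0 t=7 v=9: → [7,14); WM=4
i=1 t=13 v=8: → [7,14); WM=10
i=2 t=17 v=7: → [14,21); WM=14; [7,14) fires=2
i=3 t=15 v=9: → [14,21); WM=14
i=4 t=20 v=3: → [14,21); WM=17
i=5 t=14 v=6: DROP (t<17-2); WM=17
i=6 t=21 v=6: → [21,28); WM=18
i=7 t=33 v=4: → [28,35); WM=30; [14,21) fires=3 [21,28) fires=1
i=8 t=18 v=9: DROP (t<30-2); WM=30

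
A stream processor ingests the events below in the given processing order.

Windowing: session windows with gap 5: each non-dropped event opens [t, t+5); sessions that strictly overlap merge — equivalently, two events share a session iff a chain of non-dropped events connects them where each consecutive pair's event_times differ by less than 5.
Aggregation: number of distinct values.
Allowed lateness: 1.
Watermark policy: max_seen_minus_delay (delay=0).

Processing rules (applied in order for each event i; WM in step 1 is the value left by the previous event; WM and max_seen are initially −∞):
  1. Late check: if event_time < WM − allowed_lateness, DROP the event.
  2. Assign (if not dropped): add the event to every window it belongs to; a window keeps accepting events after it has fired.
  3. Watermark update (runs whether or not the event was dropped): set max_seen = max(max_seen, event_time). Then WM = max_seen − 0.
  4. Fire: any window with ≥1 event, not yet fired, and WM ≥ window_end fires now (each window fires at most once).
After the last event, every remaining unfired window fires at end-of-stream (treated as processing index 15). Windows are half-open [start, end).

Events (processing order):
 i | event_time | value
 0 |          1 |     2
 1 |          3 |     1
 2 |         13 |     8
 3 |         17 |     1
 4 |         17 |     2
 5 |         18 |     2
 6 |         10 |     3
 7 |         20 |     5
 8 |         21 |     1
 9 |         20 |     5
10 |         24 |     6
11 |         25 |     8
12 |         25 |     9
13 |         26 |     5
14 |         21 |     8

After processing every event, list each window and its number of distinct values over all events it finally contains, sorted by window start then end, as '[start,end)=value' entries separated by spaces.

i=0 t=1 v=2: → [1,6); WM=1
i=1 t=3 v=1: → [1,8); WM=3
i=2 t=13 v=8: → [13,18); WM=13
i=3 t=17 v=1: → [13,22); WM=17
i=4 t=17 v=2: → [13,22); WM=17
i=5 t=18 v=2: → [13,23); WM=18
i=6 t=10 v=3: DROP (t<18-1); WM=18
i=7 t=20 v=5: → [13,25); WM=20
i=8 t=21 v=1: → [13,26); WM=21
i=9 t=20 v=5: → [13,26); WM=21
i=10 t=24 v=6: → [13,29); WM=24
i=11 t=25 v=8: → [13,30); WM=25
i=12 t=25 v=9: → [13,30); WM=25
i=13 t=26 v=5: → [13,31); WM=26
i=14 t=21 v=8: DROP (t<26-1); WM=26

[1,8)=2 [13,31)=6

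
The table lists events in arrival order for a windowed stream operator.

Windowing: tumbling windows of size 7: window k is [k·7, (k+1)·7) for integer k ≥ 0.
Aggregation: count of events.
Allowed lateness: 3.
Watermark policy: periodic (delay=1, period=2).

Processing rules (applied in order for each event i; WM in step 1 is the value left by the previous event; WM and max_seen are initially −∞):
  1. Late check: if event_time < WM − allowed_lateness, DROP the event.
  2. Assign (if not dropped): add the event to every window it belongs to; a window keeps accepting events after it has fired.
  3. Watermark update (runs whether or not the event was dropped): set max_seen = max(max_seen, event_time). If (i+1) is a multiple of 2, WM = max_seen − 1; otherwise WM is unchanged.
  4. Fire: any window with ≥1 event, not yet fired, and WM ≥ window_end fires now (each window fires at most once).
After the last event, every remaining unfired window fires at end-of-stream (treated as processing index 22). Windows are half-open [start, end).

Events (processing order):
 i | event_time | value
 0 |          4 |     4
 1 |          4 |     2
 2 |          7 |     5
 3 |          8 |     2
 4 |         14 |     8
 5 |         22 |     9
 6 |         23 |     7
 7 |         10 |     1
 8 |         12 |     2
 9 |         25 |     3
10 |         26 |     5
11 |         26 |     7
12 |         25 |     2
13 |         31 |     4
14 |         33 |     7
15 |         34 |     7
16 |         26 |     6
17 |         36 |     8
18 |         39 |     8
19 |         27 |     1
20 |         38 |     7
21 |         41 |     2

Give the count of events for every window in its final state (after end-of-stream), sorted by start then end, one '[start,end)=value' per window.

[0,7)=2 [7,14)=2 [14,21)=1 [21,28)=6 [28,35)=3 [35,42)=4

i=0 t=4 v=4: → [0,7); WM=−∞
i=1 t=4 v=2: → [0,7); WM=3
i=2 t=7 v=5: → [7,14); WM=3
i=3 t=8 v=2: → [7,14); WM=7; [0,7) fires=2
i=4 t=14 v=8: → [14,21); WM=7
i=5 t=22 v=9: → [21,28); WM=21; [7,14) fires=2 [14,21) fires=1
i=6 t=23 v=7: → [21,28); WM=21
i=7 t=10 v=1: DROP (t<21-3); WM=22
i=8 t=12 v=2: DROP (t<22-3); WM=22
i=9 t=25 v=3: → [21,28); WM=24
i=10 t=26 v=5: → [21,28); WM=24
i=11 t=26 v=7: → [21,28); WM=25
i=12 t=25 v=2: → [21,28); WM=25
i=13 t=31 v=4: → [28,35); WM=30; [21,28) fires=6
i=14 t=33 v=7: → [28,35); WM=30
i=15 t=34 v=7: → [28,35); WM=33
i=16 t=26 v=6: DROP (t<33-3); WM=33
i=17 t=36 v=8: → [35,42); WM=35; [28,35) fires=3
i=18 t=39 v=8: → [35,42); WM=35
i=19 t=27 v=1: DROP (t<35-3); WM=38
i=20 t=38 v=7: → [35,42); WM=38
i=21 t=41 v=2: → [35,42); WM=40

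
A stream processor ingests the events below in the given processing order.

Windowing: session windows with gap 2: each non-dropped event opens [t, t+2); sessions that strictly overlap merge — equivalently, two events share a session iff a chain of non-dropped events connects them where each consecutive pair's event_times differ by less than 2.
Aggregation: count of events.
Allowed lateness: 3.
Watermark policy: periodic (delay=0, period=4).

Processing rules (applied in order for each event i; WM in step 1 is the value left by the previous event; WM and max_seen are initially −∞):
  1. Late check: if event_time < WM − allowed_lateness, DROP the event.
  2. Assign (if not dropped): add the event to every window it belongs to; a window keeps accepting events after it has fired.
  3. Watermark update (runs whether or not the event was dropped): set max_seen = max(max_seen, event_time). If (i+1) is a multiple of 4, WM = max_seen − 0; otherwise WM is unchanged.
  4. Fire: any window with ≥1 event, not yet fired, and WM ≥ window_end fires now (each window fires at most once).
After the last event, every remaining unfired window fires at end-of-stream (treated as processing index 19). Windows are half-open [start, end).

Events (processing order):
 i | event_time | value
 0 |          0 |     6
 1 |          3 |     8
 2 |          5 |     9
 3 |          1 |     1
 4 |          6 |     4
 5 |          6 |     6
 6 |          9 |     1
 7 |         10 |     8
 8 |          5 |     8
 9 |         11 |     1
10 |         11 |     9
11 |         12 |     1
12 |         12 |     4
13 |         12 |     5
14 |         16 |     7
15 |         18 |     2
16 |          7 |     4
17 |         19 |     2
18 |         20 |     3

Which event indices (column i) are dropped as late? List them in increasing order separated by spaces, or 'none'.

8 16

i=0 t=0 v=6: → [0,2); WM=−∞
i=1 t=3 v=8: → [3,5); WM=−∞
i=2 t=5 v=9: → [5,7); WM=−∞
i=3 t=1 v=1: → [0,3); WM=5
i=4 t=6 v=4: → [5,8); WM=5
i=5 t=6 v=6: → [5,8); WM=5
i=6 t=9 v=1: → [9,11); WM=5
i=7 t=10 v=8: → [9,12); WM=10
i=8 t=5 v=8: DROP (t<10-3); WM=10
i=9 t=11 v=1: → [9,13); WM=10
i=10 t=11 v=9: → [9,13); WM=10
i=11 t=12 v=1: → [9,14); WM=12
i=12 t=12 v=4: → [9,14); WM=12
i=13 t=12 v=5: → [9,14); WM=12
i=14 t=16 v=7: → [16,18); WM=12
i=15 t=18 v=2: → [18,20); WM=18
i=16 t=7 v=4: DROP (t<18-3); WM=18
i=17 t=19 v=2: → [18,21); WM=18
i=18 t=20 v=3: → [18,22); WM=18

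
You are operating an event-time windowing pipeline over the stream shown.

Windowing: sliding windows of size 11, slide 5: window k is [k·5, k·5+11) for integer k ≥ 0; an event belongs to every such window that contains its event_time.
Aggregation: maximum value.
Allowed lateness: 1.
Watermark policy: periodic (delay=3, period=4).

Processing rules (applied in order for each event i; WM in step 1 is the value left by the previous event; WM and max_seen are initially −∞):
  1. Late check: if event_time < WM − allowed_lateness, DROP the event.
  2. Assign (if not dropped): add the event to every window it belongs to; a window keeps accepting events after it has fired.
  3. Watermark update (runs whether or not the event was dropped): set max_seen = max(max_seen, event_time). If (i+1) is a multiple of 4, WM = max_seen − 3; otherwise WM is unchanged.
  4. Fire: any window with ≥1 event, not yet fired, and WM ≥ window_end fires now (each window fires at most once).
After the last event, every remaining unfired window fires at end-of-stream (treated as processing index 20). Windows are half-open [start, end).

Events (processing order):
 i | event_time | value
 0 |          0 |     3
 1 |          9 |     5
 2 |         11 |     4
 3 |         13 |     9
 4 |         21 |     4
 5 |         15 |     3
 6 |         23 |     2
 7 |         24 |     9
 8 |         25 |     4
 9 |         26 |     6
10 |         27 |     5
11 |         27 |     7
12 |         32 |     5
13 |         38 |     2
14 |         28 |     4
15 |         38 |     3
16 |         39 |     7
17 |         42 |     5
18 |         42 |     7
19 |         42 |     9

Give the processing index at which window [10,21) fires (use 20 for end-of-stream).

7

i=0 t=0 v=3: → [0,11); WM=−∞
i=1 t=9 v=5: → [5,16),[0,11); WM=−∞
i=2 t=11 v=4: → [10,21),[5,16); WM=−∞
i=3 t=13 v=9: → [10,21),[5,16); WM=10
i=4 t=21 v=4: → [20,31),[15,26); WM=10
i=5 t=15 v=3: → [15,26),[10,21),[5,16); WM=10
i=6 t=23 v=2: → [20,31),[15,26); WM=10
i=7 t=24 v=9: → [20,31),[15,26); WM=21; [0,11) fires=5 [5,16) fires=9 [10,21) fires=9
i=8 t=25 v=4: → [25,36),[20,31),[15,26); WM=21
i=9 t=26 v=6: → [25,36),[20,31); WM=21
i=10 t=27 v=5: → [25,36),[20,31); WM=21
i=11 t=27 v=7: → [25,36),[20,31); WM=24
i=12 t=32 v=5: → [30,41),[25,36); WM=24
i=13 t=38 v=2: → [35,46),[30,41); WM=24
i=14 t=28 v=4: → [25,36),[20,31); WM=24
i=15 t=38 v=3: → [35,46),[30,41); WM=35; [15,26) fires=9 [20,31) fires=9
i=16 t=39 v=7: → [35,46),[30,41); WM=35
i=17 t=42 v=5: → [40,51),[35,46); WM=35
i=18 t=42 v=7: → [40,51),[35,46); WM=35
i=19 t=42 v=9: → [40,51),[35,46); WM=39; [25,36) fires=7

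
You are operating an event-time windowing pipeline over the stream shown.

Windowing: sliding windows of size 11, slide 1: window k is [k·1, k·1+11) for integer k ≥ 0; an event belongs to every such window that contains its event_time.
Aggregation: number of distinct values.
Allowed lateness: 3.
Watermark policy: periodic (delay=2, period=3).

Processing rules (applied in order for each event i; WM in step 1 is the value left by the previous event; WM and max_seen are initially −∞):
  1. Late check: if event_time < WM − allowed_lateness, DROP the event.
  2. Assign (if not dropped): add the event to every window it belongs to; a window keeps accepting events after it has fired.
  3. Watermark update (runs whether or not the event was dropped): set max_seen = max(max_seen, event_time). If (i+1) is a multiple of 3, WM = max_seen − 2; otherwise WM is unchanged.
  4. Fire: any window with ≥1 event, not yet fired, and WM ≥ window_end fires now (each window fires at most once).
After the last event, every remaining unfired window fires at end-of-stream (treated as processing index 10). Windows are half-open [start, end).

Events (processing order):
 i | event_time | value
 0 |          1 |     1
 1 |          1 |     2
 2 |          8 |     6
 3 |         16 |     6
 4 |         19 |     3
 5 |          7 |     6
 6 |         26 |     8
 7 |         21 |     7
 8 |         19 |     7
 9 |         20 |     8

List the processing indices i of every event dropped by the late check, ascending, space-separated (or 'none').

9

i=0 t=1 v=1: → [1,12),[0,11); WM=−∞
i=1 t=1 v=2: → [1,12),[0,11); WM=−∞
i=2 t=8 v=6: → [8,19),[7,18),[6,17),[5,16),[4,15),[3,14),[2,13),[1,12),[0,11); WM=6
i=3 t=16 v=6: → [16,27),[15,26),[14,25),[13,24),[12,23),[11,22),[10,21),[9,20),[8,19),[7,18),[6,17); WM=6
i=4 t=19 v=3: → [19,30),[18,29),[17,28),[16,27),[15,26),[14,25),[13,24),[12,23),[11,22),[10,21),[9,20); WM=6
i=5 t=7 v=6: → [7,18),[6,17),[5,16),[4,15),[3,14),[2,13),[1,12),[0,11); WM=17; [0,11) fires=3 [1,12) fires=3 [2,13) fires=1 [3,14) fires=1 [4,15) fires=1 [5,16) fires=1 [6,17) fires=1
i=6 t=26 v=8: → [26,37),[25,36),[24,35),[23,34),[22,33),[21,32),[20,31),[19,30),[18,29),[17,28),[16,27); WM=17
i=7 t=21 v=7: → [21,32),[20,31),[19,30),[18,29),[17,28),[16,27),[15,26),[14,25),[13,24),[12,23),[11,22); WM=17
i=8 t=19 v=7: → [19,30),[18,29),[17,28),[16,27),[15,26),[14,25),[13,24),[12,23),[11,22),[10,21),[9,20); WM=24; [7,18) fires=1 [8,19) fires=1 [9,20) fires=3 [10,21) fires=3 [11,22) fires=3 [12,23) fires=3 [13,24) fires=3
i=9 t=20 v=8: DROP (t<24-3); WM=24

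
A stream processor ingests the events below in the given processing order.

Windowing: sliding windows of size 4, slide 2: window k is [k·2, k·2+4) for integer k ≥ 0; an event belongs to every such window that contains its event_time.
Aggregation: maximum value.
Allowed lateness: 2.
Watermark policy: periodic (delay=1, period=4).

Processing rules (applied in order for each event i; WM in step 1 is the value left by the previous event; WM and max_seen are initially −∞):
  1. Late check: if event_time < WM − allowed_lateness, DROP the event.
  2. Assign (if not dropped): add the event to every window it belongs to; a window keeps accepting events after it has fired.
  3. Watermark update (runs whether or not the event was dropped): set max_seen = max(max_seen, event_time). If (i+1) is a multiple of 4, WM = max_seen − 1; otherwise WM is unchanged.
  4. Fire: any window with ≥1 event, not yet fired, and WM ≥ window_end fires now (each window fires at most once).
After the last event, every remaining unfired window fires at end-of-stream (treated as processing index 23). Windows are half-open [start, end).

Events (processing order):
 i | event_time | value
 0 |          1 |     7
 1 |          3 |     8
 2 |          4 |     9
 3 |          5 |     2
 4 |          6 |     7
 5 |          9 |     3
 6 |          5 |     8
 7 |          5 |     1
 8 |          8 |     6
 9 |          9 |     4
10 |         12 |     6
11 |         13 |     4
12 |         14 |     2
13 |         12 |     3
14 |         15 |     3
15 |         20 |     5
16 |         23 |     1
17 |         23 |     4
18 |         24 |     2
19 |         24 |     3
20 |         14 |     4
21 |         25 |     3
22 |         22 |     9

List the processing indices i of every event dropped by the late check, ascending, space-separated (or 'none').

i=0 t=1 v=7: → [0,4); WM=−∞
i=1 t=3 v=8: → [2,6),[0,4); WM=−∞
i=2 t=4 v=9: → [4,8),[2,6); WM=−∞
i=3 t=5 v=2: → [4,8),[2,6); WM=4; [0,4) fires=8
i=4 t=6 v=7: → [6,10),[4,8); WM=4
i=5 t=9 v=3: → [8,12),[6,10); WM=4
i=6 t=5 v=8: → [4,8),[2,6); WM=4
i=7 t=5 v=1: → [4,8),[2,6); WM=8; [2,6) fires=9 [4,8) fires=9
i=8 t=8 v=6: → [8,12),[6,10); WM=8
i=9 t=9 v=4: → [8,12),[6,10); WM=8
i=10 t=12 v=6: → [12,16),[10,14); WM=8
i=11 t=13 v=4: → [12,16),[10,14); WM=12; [6,10) fires=7 [8,12) fires=6
i=12 t=14 v=2: → [14,18),[12,16); WM=12
i=13 t=12 v=3: → [12,16),[10,14); WM=12
i=14 t=15 v=3: → [14,18),[12,16); WM=12
i=15 t=20 v=5: → [20,24),[18,22); WM=19; [10,14) fires=6 [12,16) fires=6 [14,18) fires=3
i=16 t=23 v=1: → [22,26),[20,24); WM=19
i=17 t=23 v=4: → [22,26),[20,24); WM=19
i=18 t=24 v=2: → [24,28),[22,26); WM=19
i=19 t=24 v=3: → [24,28),[22,26); WM=23; [18,22) fires=5
i=20 t=14 v=4: DROP (t<23-2); WM=23
i=21 t=25 v=3: → [24,28),[22,26); WM=23
i=22 t=22 v=9: → [22,26),[20,24); WM=23

20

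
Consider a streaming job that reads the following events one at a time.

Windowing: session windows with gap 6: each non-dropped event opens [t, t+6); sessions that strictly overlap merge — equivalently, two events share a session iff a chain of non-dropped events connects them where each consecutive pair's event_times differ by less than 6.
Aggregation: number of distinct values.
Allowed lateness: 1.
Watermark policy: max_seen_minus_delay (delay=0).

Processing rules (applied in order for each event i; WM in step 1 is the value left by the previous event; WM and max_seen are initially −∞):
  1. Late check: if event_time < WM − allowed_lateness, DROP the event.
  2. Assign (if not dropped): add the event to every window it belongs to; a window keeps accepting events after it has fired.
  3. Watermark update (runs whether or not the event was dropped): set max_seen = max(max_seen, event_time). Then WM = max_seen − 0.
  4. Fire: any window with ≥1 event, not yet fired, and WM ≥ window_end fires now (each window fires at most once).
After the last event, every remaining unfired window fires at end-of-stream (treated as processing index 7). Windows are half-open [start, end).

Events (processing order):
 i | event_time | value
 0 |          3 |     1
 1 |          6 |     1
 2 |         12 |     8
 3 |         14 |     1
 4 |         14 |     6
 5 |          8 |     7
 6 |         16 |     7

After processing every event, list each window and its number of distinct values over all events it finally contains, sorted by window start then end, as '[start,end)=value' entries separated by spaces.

[3,12)=1 [12,22)=4

i=0 t=3 v=1: → [3,9); WM=3
i=1 t=6 v=1: → [3,12); WM=6
i=2 t=12 v=8: → [12,18); WM=12
i=3 t=14 v=1: → [12,20); WM=14
i=4 t=14 v=6: → [12,20); WM=14
i=5 t=8 v=7: DROP (t<14-1); WM=14
i=6 t=16 v=7: → [12,22); WM=16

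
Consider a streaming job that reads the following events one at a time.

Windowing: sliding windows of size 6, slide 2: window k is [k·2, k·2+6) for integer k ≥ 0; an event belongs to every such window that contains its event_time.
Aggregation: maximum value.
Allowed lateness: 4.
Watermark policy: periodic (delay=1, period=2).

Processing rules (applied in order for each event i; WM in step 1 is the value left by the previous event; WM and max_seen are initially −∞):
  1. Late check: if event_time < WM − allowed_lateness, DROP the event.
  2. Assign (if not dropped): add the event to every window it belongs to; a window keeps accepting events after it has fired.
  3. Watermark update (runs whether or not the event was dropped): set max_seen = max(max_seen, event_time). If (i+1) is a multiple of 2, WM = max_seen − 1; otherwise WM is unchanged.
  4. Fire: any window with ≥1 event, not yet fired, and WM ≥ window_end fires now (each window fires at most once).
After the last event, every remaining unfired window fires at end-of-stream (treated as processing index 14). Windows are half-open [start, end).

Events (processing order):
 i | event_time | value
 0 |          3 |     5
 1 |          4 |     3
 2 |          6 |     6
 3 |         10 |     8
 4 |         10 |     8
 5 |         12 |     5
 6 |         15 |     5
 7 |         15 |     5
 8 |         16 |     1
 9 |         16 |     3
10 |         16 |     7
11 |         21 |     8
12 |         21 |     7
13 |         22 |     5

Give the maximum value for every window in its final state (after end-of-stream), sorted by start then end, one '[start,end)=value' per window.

[0,6)=5 [2,8)=6 [4,10)=6 [6,12)=8 [8,14)=8 [10,16)=8 [12,18)=7 [14,20)=7 [16,22)=8 [18,24)=8 [20,26)=8 [22,28)=5

i=0 t=3 v=5: → [2,8),[0,6); WM=−∞
i=1 t=4 v=3: → [4,10),[2,8),[0,6); WM=3
i=2 t=6 v=6: → [6,12),[4,10),[2,8); WM=3
i=3 t=10 v=8: → [10,16),[8,14),[6,12); WM=9; [0,6) fires=5 [2,8) fires=6
i=4 t=10 v=8: → [10,16),[8,14),[6,12); WM=9
i=5 t=12 v=5: → [12,18),[10,16),[8,14); WM=11; [4,10) fires=6
i=6 t=15 v=5: → [14,20),[12,18),[10,16); WM=11
i=7 t=15 v=5: → [14,20),[12,18),[10,16); WM=14; [6,12) fires=8 [8,14) fires=8
i=8 t=16 v=1: → [16,22),[14,20),[12,18); WM=14
i=9 t=16 v=3: → [16,22),[14,20),[12,18); WM=15
i=10 t=16 v=7: → [16,22),[14,20),[12,18); WM=15
i=11 t=21 v=8: → [20,26),[18,24),[16,22); WM=20; [10,16) fires=8 [12,18) fires=7 [14,20) fires=7
i=12 t=21 v=7: → [20,26),[18,24),[16,22); WM=20
i=13 t=22 v=5: → [22,28),[20,26),[18,24); WM=21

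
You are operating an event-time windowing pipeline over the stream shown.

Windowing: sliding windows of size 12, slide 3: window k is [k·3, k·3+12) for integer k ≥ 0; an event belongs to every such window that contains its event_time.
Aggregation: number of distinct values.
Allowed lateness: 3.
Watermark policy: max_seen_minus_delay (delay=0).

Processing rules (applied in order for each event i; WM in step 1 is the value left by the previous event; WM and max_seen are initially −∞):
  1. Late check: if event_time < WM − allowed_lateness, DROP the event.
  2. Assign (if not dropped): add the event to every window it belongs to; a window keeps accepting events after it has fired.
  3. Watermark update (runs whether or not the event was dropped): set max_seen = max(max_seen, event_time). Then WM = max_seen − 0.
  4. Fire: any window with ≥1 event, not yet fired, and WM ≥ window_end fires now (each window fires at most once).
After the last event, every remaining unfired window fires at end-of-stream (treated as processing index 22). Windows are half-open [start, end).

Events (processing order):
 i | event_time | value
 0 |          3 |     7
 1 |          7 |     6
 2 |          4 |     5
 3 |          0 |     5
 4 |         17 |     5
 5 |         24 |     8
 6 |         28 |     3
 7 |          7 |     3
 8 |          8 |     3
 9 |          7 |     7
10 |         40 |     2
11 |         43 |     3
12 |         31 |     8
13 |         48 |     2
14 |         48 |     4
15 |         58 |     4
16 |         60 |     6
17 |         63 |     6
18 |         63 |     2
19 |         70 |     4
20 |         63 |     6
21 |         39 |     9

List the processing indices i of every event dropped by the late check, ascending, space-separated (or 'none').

i=0 t=3 v=7: → [3,15),[0,12); WM=3
i=1 t=7 v=6: → [6,18),[3,15),[0,12); WM=7
i=2 t=4 v=5: → [3,15),[0,12); WM=7
i=3 t=0 v=5: DROP (t<7-3); WM=7
i=4 t=17 v=5: → [15,27),[12,24),[9,21),[6,18); WM=17; [0,12) fires=3 [3,15) fires=3
i=5 t=24 v=8: → [24,36),[21,33),[18,30),[15,27); WM=24; [6,18) fires=2 [9,21) fires=1 [12,24) fires=1
i=6 t=28 v=3: → [27,39),[24,36),[21,33),[18,30); WM=28; [15,27) fires=2
i=7 t=7 v=3: DROP (t<28-3); WM=28
i=8 t=8 v=3: DROP (t<28-3); WM=28
i=9 t=7 v=7: DROP (t<28-3); WM=28
i=10 t=40 v=2: → [39,51),[36,48),[33,45),[30,42); WM=40; [18,30) fires=2 [21,33) fires=2 [24,36) fires=2 [27,39) fires=1
i=11 t=43 v=3: → [42,54),[39,51),[36,48),[33,45); WM=43; [30,42) fires=1
i=12 t=31 v=8: DROP (t<43-3); WM=43
i=13 t=48 v=2: → [48,60),[45,57),[42,54),[39,51); WM=48; [33,45) fires=2 [36,48) fires=2
i=14 t=48 v=4: → [48,60),[45,57),[42,54),[39,51); WM=48
i=15 t=58 v=4: → [57,69),[54,66),[51,63),[48,60); WM=58; [39,51) fires=3 [42,54) fires=3 [45,57) fires=2
i=16 t=60 v=6: → [60,72),[57,69),[54,66),[51,63); WM=60; [48,60) fires=2
i=17 t=63 v=6: → [63,75),[60,72),[57,69),[54,66); WM=63; [51,63) fires=2
i=18 t=63 v=2: → [63,75),[60,72),[57,69),[54,66); WM=63
i=19 t=70 v=4: → [69,81),[66,78),[63,75),[60,72); WM=70; [54,66) fires=3 [57,69) fires=3
i=20 t=63 v=6: DROP (t<70-3); WM=70
i=21 t=39 v=9: DROP (t<70-3); WM=70

3 7 8 9 12 20 21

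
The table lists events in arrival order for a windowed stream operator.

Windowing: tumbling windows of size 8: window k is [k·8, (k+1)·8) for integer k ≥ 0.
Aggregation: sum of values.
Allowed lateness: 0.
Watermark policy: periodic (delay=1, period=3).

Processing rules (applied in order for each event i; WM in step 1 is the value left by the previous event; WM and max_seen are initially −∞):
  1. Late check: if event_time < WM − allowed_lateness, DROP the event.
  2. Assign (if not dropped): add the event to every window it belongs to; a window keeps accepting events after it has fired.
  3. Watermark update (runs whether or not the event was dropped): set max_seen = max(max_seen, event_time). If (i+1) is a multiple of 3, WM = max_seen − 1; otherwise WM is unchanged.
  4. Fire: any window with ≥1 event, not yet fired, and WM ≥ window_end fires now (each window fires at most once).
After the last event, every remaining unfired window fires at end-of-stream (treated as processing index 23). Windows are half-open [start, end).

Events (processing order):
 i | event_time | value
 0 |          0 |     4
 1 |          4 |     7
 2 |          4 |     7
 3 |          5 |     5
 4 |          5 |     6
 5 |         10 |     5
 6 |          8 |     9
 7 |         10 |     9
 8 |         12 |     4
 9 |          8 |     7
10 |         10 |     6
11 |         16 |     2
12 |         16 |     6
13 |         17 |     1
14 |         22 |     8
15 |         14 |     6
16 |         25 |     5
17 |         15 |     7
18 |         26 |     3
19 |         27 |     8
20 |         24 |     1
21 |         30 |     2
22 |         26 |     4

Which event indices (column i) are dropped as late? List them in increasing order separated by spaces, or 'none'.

i=0 t=0 v=4: → [0,8); WM=−∞
i=1 t=4 v=7: → [0,8); WM=−∞
i=2 t=4 v=7: → [0,8); WM=3
i=3 t=5 v=5: → [0,8); WM=3
i=4 t=5 v=6: → [0,8); WM=3
i=5 t=10 v=5: → [8,16); WM=9; [0,8) fires=29
i=6 t=8 v=9: DROP (t<9-0); WM=9
i=7 t=10 v=9: → [8,16); WM=9
i=8 t=12 v=4: → [8,16); WM=11
i=9 t=8 v=7: DROP (t<11-0); WM=11
i=10 t=10 v=6: DROP (t<11-0); WM=11
i=11 t=16 v=2: → [16,24); WM=15
i=12 t=16 v=6: → [16,24); WM=15
i=13 t=17 v=1: → [16,24); WM=15
i=14 t=22 v=8: → [16,24); WM=21; [8,16) fires=18
i=15 t=14 v=6: DROP (t<21-0); WM=21
i=16 t=25 v=5: → [24,32); WM=21
i=17 t=15 v=7: DROP (t<21-0); WM=24; [16,24) fires=17
i=18 t=26 v=3: → [24,32); WM=24
i=19 t=27 v=8: → [24,32); WM=24
i=20 t=24 v=1: → [24,32); WM=26
i=21 t=30 v=2: → [24,32); WM=26
i=22 t=26 v=4: → [24,32); WM=26

6 9 10 15 17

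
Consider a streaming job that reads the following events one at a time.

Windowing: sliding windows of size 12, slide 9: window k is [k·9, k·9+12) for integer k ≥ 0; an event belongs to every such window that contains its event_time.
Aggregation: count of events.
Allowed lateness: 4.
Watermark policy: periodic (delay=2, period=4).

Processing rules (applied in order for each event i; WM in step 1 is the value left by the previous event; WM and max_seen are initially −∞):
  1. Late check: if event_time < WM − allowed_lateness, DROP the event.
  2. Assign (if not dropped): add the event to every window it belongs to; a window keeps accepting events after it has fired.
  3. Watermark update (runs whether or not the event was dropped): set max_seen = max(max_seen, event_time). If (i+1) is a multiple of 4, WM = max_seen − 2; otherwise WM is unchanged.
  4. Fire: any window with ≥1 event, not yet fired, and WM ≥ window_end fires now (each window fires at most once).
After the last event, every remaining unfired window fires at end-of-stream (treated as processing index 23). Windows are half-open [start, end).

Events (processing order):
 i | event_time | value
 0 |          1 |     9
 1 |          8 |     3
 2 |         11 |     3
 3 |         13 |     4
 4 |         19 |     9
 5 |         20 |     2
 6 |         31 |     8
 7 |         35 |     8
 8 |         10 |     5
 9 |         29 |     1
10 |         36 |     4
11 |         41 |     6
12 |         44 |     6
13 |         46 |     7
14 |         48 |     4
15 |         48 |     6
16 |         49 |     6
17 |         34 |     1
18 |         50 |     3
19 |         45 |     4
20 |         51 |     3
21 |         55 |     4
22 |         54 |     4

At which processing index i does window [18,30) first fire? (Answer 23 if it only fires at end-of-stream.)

i=0 t=1 v=9: → [0,12); WM=−∞
i=1 t=8 v=3: → [0,12); WM=−∞
i=2 t=11 v=3: → [9,21),[0,12); WM=−∞
i=3 t=13 v=4: → [9,21); WM=11
i=4 t=19 v=9: → [18,30),[9,21); WM=11
i=5 t=20 v=2: → [18,30),[9,21); WM=11
i=6 t=31 v=8: → [27,39); WM=11
i=7 t=35 v=8: → [27,39); WM=33; [0,12) fires=3 [9,21) fires=4 [18,30) fires=2
i=8 t=10 v=5: DROP (t<33-4); WM=33
i=9 t=29 v=1: → [27,39),[18,30); WM=33
i=10 t=36 v=4: → [36,48),[27,39); WM=33
i=11 t=41 v=6: → [36,48); WM=39; [27,39) fires=4
i=12 t=44 v=6: → [36,48); WM=39
i=13 t=46 v=7: → [45,57),[36,48); WM=39
i=14 t=48 v=4: → [45,57); WM=39
i=15 t=48 v=6: → [45,57); WM=46
i=16 t=49 v=6: → [45,57); WM=46
i=17 t=34 v=1: DROP (t<46-4); WM=46
i=18 t=50 v=3: → [45,57); WM=46
i=19 t=45 v=4: → [45,57),[36,48); WM=48; [36,48) fires=5
i=20 t=51 v=3: → [45,57); WM=48
i=21 t=55 v=4: → [54,66),[45,57); WM=48
i=22 t=54 v=4: → [54,66),[45,57); WM=48

7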